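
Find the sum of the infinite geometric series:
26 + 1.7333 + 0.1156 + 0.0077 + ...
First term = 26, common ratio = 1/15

For |r| < 1, S = a / (1 - r)
S = 26 / (1 - (1/15))
S = 26 / (14/15)
S = 195/7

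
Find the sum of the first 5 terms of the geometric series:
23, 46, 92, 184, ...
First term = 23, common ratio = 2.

Sₙ = a(1 - rⁿ) / (1 - r)
S_5 = 23(1 - 2^5) / (1 - 2)
S_5 = 23(1 - 32) / (-1)
S_5 = 713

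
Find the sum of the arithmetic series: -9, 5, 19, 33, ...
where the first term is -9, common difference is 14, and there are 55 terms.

Sₙ = n/2 × (first + last)
Last term = a + (n-1)d = -9 + (55-1)×14 = 747
S_55 = 55/2 × (-9 + 747)
S_55 = 55/2 × 738 = 20295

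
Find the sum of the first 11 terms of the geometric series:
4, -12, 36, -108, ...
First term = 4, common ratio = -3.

Sₙ = a(1 - rⁿ) / (1 - r)
S_11 = 4(1 - (-3)^11) / (1 - (-3))
S_11 = 4(1 - (-177147)) / (4)
S_11 = 177148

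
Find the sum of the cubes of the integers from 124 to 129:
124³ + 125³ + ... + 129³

Use ∑_{k=1}^{n} k³ = [n(n+1)/2]², then subtract the first 123 terms.
∑_{k=1}^{129} k³ = [129×130/2]² = 8385² = 70308225
∑_{k=1}^{123} k³ = [123×124/2]² = 7626² = 58155876
∑_{k=124}^{129} k³ = 70308225 - 58155876 = 12152349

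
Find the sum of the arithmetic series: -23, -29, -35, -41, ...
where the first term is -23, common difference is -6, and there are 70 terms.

Sₙ = n/2 × (first + last)
Last term = a + (n-1)d = -23 + (70-1)×(-6) = -437
S_70 = 70/2 × (-23 + (-437))
S_70 = 70/2 × (-460) = -16100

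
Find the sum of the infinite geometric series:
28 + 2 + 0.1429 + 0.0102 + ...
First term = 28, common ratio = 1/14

For |r| < 1, S = a / (1 - r)
S = 28 / (1 - (1/14))
S = 28 / (13/14)
S = 392/13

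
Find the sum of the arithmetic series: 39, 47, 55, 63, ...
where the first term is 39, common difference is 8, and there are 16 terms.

Sₙ = n/2 × (first + last)
Last term = a + (n-1)d = 39 + (16-1)×8 = 159
S_16 = 16/2 × (39 + 159)
S_16 = 16/2 × 198 = 1584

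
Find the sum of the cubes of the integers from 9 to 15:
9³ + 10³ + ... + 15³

Use ∑_{k=1}^{n} k³ = [n(n+1)/2]², then subtract the first 8 terms.
∑_{k=1}^{15} k³ = [15×16/2]² = 120² = 14400
∑_{k=1}^{8} k³ = [8×9/2]² = 36² = 1296
∑_{k=9}^{15} k³ = 14400 - 1296 = 13104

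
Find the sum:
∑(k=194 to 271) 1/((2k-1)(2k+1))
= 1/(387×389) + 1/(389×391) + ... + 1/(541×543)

Partial fractions: 1/((2k-1)(2k+1)) = (1/2)[1/(2k-1) - 1/(2k+1)]
The series telescopes:
= (1/2)[1/387 - 1/543]
= 26/70047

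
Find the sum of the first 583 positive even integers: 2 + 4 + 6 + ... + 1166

Sum of first n even numbers = n(n+1)
= 583×584
= 340472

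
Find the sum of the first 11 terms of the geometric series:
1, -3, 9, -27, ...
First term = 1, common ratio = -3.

Sₙ = a(1 - rⁿ) / (1 - r)
S_11 = 1(1 - (-3)^11) / (1 - (-3))
S_11 = 1(1 - (-177147)) / (4)
S_11 = 44287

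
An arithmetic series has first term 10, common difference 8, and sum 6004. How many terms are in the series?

Using S = n/2 × [2a + (n-1)d]
6004 = n/2 × [2(10) + (n-1)(8)]
6004 = n/2 × [20 + 8n - 8]
12008 = n × [12 + 8n]
8n² + (12)n - 12008 = 0
Discriminant: Δ = (12)² - 4(8)(-12008) = 144 + 384256 = 384400
√Δ = 620
n = [-(12) + √Δ] / (2·8) = (-12 + 620) / 16 = 608 / 16 = 38
(The negative root is discarded since n must be a positive integer.)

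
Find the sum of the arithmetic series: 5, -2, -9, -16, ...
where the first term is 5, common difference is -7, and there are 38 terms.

Sₙ = n/2 × (first + last)
Last term = a + (n-1)d = 5 + (38-1)×(-7) = -254
S_38 = 38/2 × (5 + (-254))
S_38 = 38/2 × (-249) = -4731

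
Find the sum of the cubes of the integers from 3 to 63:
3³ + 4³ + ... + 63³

Use ∑_{k=1}^{n} k³ = [n(n+1)/2]², then subtract the first 2 terms.
∑_{k=1}^{63} k³ = [63×64/2]² = 2016² = 4064256
∑_{k=1}^{2} k³ = [2×3/2]² = 3² = 9
∑_{k=3}^{63} k³ = 4064256 - 9 = 4064247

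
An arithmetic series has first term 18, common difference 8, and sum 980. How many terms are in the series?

Using S = n/2 × [2a + (n-1)d]
980 = n/2 × [2(18) + (n-1)(8)]
980 = n/2 × [36 + 8n - 8]
1960 = n × [28 + 8n]
8n² + (28)n - 1960 = 0
Discriminant: Δ = (28)² - 4(8)(-1960) = 784 + 62720 = 63504
√Δ = 252
n = [-(28) + √Δ] / (2·8) = (-28 + 252) / 16 = 224 / 16 = 14
(The negative root is discarded since n must be a positive integer.)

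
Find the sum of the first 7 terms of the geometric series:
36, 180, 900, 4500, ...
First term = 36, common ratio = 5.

Sₙ = a(1 - rⁿ) / (1 - r)
S_7 = 36(1 - 5^7) / (1 - 5)
S_7 = 36(1 - 78125) / (-4)
S_7 = 703116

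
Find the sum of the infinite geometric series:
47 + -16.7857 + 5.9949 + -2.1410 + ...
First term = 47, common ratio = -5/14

For |r| < 1, S = a / (1 - r)
S = 47 / (1 - (-5/14))
S = 47 / (19/14)
S = 658/19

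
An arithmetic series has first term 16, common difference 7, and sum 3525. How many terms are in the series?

Using S = n/2 × [2a + (n-1)d]
3525 = n/2 × [2(16) + (n-1)(7)]
3525 = n/2 × [32 + 7n - 7]
7050 = n × [25 + 7n]
7n² + (25)n - 7050 = 0
Discriminant: Δ = (25)² - 4(7)(-7050) = 625 + 197400 = 198025
√Δ = 445
n = [-(25) + √Δ] / (2·7) = (-25 + 445) / 14 = 420 / 14 = 30
(The negative root is discarded since n must be a positive integer.)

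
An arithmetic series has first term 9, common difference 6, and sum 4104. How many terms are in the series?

Using S = n/2 × [2a + (n-1)d]
4104 = n/2 × [2(9) + (n-1)(6)]
4104 = n/2 × [18 + 6n - 6]
8208 = n × [12 + 6n]
6n² + (12)n - 8208 = 0
Discriminant: Δ = (12)² - 4(6)(-8208) = 144 + 196992 = 197136
√Δ = 444
n = [-(12) + √Δ] / (2·6) = (-12 + 444) / 12 = 432 / 12 = 36
(The negative root is discarded since n must be a positive integer.)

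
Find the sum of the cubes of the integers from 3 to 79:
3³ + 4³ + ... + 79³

Use ∑_{k=1}^{n} k³ = [n(n+1)/2]², then subtract the first 2 terms.
∑_{k=1}^{79} k³ = [79×80/2]² = 3160² = 9985600
∑_{k=1}^{2} k³ = [2×3/2]² = 3² = 9
∑_{k=3}^{79} k³ = 9985600 - 9 = 9985591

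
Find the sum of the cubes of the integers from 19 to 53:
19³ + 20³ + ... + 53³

Use ∑_{k=1}^{n} k³ = [n(n+1)/2]², then subtract the first 18 terms.
∑_{k=1}^{53} k³ = [53×54/2]² = 1431² = 2047761
∑_{k=1}^{18} k³ = [18×19/2]² = 171² = 29241
∑_{k=19}^{53} k³ = 2047761 - 29241 = 2018520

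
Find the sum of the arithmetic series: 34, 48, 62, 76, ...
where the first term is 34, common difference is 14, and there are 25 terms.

Sₙ = n/2 × (first + last)
Last term = a + (n-1)d = 34 + (25-1)×14 = 370
S_25 = 25/2 × (34 + 370)
S_25 = 25/2 × 404 = 5050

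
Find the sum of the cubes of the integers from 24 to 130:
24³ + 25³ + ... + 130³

Use ∑_{k=1}^{n} k³ = [n(n+1)/2]², then subtract the first 23 terms.
∑_{k=1}^{130} k³ = [130×131/2]² = 8515² = 72505225
∑_{k=1}^{23} k³ = [23×24/2]² = 276² = 76176
∑_{k=24}^{130} k³ = 72505225 - 76176 = 72429049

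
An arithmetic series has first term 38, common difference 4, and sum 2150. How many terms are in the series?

Using S = n/2 × [2a + (n-1)d]
2150 = n/2 × [2(38) + (n-1)(4)]
2150 = n/2 × [76 + 4n - 4]
4300 = n × [72 + 4n]
4n² + (72)n - 4300 = 0
Discriminant: Δ = (72)² - 4(4)(-4300) = 5184 + 68800 = 73984
√Δ = 272
n = [-(72) + √Δ] / (2·4) = (-72 + 272) / 8 = 200 / 8 = 25
(The negative root is discarded since n must be a positive integer.)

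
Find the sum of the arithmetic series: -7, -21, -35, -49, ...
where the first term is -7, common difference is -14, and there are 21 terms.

Sₙ = n/2 × (first + last)
Last term = a + (n-1)d = -7 + (21-1)×(-14) = -287
S_21 = 21/2 × (-7 + (-287))
S_21 = 21/2 × (-294) = -3087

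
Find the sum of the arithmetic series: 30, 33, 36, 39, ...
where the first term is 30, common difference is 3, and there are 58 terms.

Sₙ = n/2 × (first + last)
Last term = a + (n-1)d = 30 + (58-1)×3 = 201
S_58 = 58/2 × (30 + 201)
S_58 = 58/2 × 231 = 6699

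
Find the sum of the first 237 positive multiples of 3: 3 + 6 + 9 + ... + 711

Factor out 3: = 3(1 + 2 + ... + 237) = 3 × n(n+1)/2
= 3 × 237×238/2
= 3 × 28203
= 84609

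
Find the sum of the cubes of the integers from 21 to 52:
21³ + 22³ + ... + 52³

Use ∑_{k=1}^{n} k³ = [n(n+1)/2]², then subtract the first 20 terms.
∑_{k=1}^{52} k³ = [52×53/2]² = 1378² = 1898884
∑_{k=1}^{20} k³ = [20×21/2]² = 210² = 44100
∑_{k=21}^{52} k³ = 1898884 - 44100 = 1854784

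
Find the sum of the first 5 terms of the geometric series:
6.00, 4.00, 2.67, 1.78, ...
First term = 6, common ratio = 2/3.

Sₙ = a(1 - rⁿ) / (1 - r)
S_5 = 6(1 - (2/3)^5) / (1 - (2/3))
S_5 = 6(1 - (32/243)) / (1/3)
S_5 = 422/27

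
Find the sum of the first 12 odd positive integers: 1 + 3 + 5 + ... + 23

Sum of first n odd numbers = n²
= 12²
= 144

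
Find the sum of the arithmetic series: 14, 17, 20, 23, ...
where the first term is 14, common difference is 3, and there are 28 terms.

Sₙ = n/2 × (first + last)
Last term = a + (n-1)d = 14 + (28-1)×3 = 95
S_28 = 28/2 × (14 + 95)
S_28 = 28/2 × 109 = 1526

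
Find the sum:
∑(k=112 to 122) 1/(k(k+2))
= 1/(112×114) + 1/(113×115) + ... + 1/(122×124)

Partial fractions: 1/(k(k+2)) = (1/2)[1/k - 1/(k+2)]
Telescoping leaves the first two and last two terms:
= (1/2)[1/112 + 1/113 - 1/123 - 1/124]
= 76417/96514656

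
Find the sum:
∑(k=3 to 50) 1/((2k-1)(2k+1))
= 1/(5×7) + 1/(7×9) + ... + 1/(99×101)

Partial fractions: 1/((2k-1)(2k+1)) = (1/2)[1/(2k-1) - 1/(2k+1)]
The series telescopes:
= (1/2)[1/5 - 1/101]
= 48/505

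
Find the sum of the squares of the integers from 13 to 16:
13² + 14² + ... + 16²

Use ∑_{k=1}^{n} k² = n(n+1)(2n+1)/6, then subtract the first 12 terms.
∑_{k=1}^{16} k² = 16×17×33/6 = 1496
∑_{k=1}^{12} k² = 12×13×25/6 = 650
∑_{k=13}^{16} k² = 1496 - 650 = 846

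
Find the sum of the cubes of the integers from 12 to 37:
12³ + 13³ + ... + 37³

Use ∑_{k=1}^{n} k³ = [n(n+1)/2]², then subtract the first 11 terms.
∑_{k=1}^{37} k³ = [37×38/2]² = 703² = 494209
∑_{k=1}^{11} k³ = [11×12/2]² = 66² = 4356
∑_{k=12}^{37} k³ = 494209 - 4356 = 489853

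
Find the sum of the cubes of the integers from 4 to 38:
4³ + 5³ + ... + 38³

Use ∑_{k=1}^{n} k³ = [n(n+1)/2]², then subtract the first 3 terms.
∑_{k=1}^{38} k³ = [38×39/2]² = 741² = 549081
∑_{k=1}^{3} k³ = [3×4/2]² = 6² = 36
∑_{k=4}^{38} k³ = 549081 - 36 = 549045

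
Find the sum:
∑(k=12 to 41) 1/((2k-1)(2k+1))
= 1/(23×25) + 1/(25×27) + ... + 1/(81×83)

Partial fractions: 1/((2k-1)(2k+1)) = (1/2)[1/(2k-1) - 1/(2k+1)]
The series telescopes:
= (1/2)[1/23 - 1/83]
= 30/1909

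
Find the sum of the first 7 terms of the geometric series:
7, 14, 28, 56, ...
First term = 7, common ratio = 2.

Sₙ = a(1 - rⁿ) / (1 - r)
S_7 = 7(1 - 2^7) / (1 - 2)
S_7 = 7(1 - 128) / (-1)
S_7 = 889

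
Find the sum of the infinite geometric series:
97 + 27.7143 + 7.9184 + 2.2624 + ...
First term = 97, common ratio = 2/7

For |r| < 1, S = a / (1 - r)
S = 97 / (1 - (2/7))
S = 97 / (5/7)
S = 679/5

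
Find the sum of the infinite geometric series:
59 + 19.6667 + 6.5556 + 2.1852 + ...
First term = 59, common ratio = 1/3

For |r| < 1, S = a / (1 - r)
S = 59 / (1 - (1/3))
S = 59 / (2/3)
S = 177/2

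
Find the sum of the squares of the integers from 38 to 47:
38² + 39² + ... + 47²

Use ∑_{k=1}^{n} k² = n(n+1)(2n+1)/6, then subtract the first 37 terms.
∑_{k=1}^{47} k² = 47×48×95/6 = 35720
∑_{k=1}^{37} k² = 37×38×75/6 = 17575
∑_{k=38}^{47} k² = 35720 - 17575 = 18145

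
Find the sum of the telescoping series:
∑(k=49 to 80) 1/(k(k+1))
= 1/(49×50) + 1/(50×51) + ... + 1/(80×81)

Partial fractions: 1/(k(k+1)) = 1/k - 1/(k+1)
The series telescopes:
= (1/49 - 1/50) + (1/50 - 1/51) + ... + (1/80 - 1/81)
= 1/49 - 1/81
= 32/3969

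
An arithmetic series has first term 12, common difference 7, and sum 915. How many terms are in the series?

Using S = n/2 × [2a + (n-1)d]
915 = n/2 × [2(12) + (n-1)(7)]
915 = n/2 × [24 + 7n - 7]
1830 = n × [17 + 7n]
7n² + (17)n - 1830 = 0
Discriminant: Δ = (17)² - 4(7)(-1830) = 289 + 51240 = 51529
√Δ = 227
n = [-(17) + √Δ] / (2·7) = (-17 + 227) / 14 = 210 / 14 = 15
(The negative root is discarded since n must be a positive integer.)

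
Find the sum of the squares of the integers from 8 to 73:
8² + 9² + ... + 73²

Use ∑_{k=1}^{n} k² = n(n+1)(2n+1)/6, then subtract the first 7 terms.
∑_{k=1}^{73} k² = 73×74×147/6 = 132349
∑_{k=1}^{7} k² = 7×8×15/6 = 140
∑_{k=8}^{73} k² = 132349 - 140 = 132209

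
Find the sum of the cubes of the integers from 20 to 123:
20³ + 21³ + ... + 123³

Use ∑_{k=1}^{n} k³ = [n(n+1)/2]², then subtract the first 19 terms.
∑_{k=1}^{123} k³ = [123×124/2]² = 7626² = 58155876
∑_{k=1}^{19} k³ = [19×20/2]² = 190² = 36100
∑_{k=20}^{123} k³ = 58155876 - 36100 = 58119776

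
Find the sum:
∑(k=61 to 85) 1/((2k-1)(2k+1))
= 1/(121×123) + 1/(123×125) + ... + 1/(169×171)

Partial fractions: 1/((2k-1)(2k+1)) = (1/2)[1/(2k-1) - 1/(2k+1)]
The series telescopes:
= (1/2)[1/121 - 1/171]
= 25/20691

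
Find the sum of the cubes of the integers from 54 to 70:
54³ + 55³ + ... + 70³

Use ∑_{k=1}^{n} k³ = [n(n+1)/2]², then subtract the first 53 terms.
∑_{k=1}^{70} k³ = [70×71/2]² = 2485² = 6175225
∑_{k=1}^{53} k³ = [53×54/2]² = 1431² = 2047761
∑_{k=54}^{70} k³ = 6175225 - 2047761 = 4127464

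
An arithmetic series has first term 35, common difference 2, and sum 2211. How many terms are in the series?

Using S = n/2 × [2a + (n-1)d]
2211 = n/2 × [2(35) + (n-1)(2)]
2211 = n/2 × [70 + 2n - 2]
4422 = n × [68 + 2n]
2n² + (68)n - 4422 = 0
Discriminant: Δ = (68)² - 4(2)(-4422) = 4624 + 35376 = 40000
√Δ = 200
n = [-(68) + √Δ] / (2·2) = (-68 + 200) / 4 = 132 / 4 = 33
(The negative root is discarded since n must be a positive integer.)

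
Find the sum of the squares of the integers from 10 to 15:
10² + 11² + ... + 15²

Use ∑_{k=1}^{n} k² = n(n+1)(2n+1)/6, then subtract the first 9 terms.
∑_{k=1}^{15} k² = 15×16×31/6 = 1240
∑_{k=1}^{9} k² = 9×10×19/6 = 285
∑_{k=10}^{15} k² = 1240 - 285 = 955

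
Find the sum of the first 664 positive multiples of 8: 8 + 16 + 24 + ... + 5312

Factor out 8: = 8(1 + 2 + ... + 664) = 8 × n(n+1)/2
= 8 × 664×665/2
= 8 × 220780
= 1766240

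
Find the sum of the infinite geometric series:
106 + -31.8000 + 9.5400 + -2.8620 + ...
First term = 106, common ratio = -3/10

For |r| < 1, S = a / (1 - r)
S = 106 / (1 - (-3/10))
S = 106 / (13/10)
S = 1060/13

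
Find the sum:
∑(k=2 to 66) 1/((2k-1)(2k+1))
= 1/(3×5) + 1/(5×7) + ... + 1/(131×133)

Partial fractions: 1/((2k-1)(2k+1)) = (1/2)[1/(2k-1) - 1/(2k+1)]
The series telescopes:
= (1/2)[1/3 - 1/133]
= 65/399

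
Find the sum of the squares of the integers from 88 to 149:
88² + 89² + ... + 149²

Use ∑_{k=1}^{n} k² = n(n+1)(2n+1)/6, then subtract the first 87 terms.
∑_{k=1}^{149} k² = 149×150×299/6 = 1113775
∑_{k=1}^{87} k² = 87×88×175/6 = 223300
∑_{k=88}^{149} k² = 1113775 - 223300 = 890475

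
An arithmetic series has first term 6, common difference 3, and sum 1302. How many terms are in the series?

Using S = n/2 × [2a + (n-1)d]
1302 = n/2 × [2(6) + (n-1)(3)]
1302 = n/2 × [12 + 3n - 3]
2604 = n × [9 + 3n]
3n² + (9)n - 2604 = 0
Discriminant: Δ = (9)² - 4(3)(-2604) = 81 + 31248 = 31329
√Δ = 177
n = [-(9) + √Δ] / (2·3) = (-9 + 177) / 6 = 168 / 6 = 28
(The negative root is discarded since n must be a positive integer.)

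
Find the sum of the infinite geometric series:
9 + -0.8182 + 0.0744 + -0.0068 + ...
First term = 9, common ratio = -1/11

For |r| < 1, S = a / (1 - r)
S = 9 / (1 - (-1/11))
S = 9 / (12/11)
S = 33/4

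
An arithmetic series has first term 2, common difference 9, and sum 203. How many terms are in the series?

Using S = n/2 × [2a + (n-1)d]
203 = n/2 × [2(2) + (n-1)(9)]
203 = n/2 × [4 + 9n - 9]
406 = n × [-5 + 9n]
9n² + (-5)n - 406 = 0
Discriminant: Δ = (-5)² - 4(9)(-406) = 25 + 14616 = 14641
√Δ = 121
n = [-(-5) + √Δ] / (2·9) = (5 + 121) / 18 = 126 / 18 = 7
(The negative root is discarded since n must be a positive integer.)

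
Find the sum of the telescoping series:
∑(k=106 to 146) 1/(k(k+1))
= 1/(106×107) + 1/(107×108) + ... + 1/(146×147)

Partial fractions: 1/(k(k+1)) = 1/k - 1/(k+1)
The series telescopes:
= (1/106 - 1/107) + (1/107 - 1/108) + ... + (1/146 - 1/147)
= 1/106 - 1/147
= 41/15582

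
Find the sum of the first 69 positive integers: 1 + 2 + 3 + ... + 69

Formula: ∑k = n(n+1)/2
= 69×70/2
= 4830/2
= 2415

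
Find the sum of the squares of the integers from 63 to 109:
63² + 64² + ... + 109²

Use ∑_{k=1}^{n} k² = n(n+1)(2n+1)/6, then subtract the first 62 terms.
∑_{k=1}^{109} k² = 109×110×219/6 = 437635
∑_{k=1}^{62} k² = 62×63×125/6 = 81375
∑_{k=63}^{109} k² = 437635 - 81375 = 356260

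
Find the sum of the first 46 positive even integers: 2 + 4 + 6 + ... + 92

Sum of first n even numbers = n(n+1)
= 46×47
= 2162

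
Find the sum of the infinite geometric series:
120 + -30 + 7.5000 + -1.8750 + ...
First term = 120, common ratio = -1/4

For |r| < 1, S = a / (1 - r)
S = 120 / (1 - (-1/4))
S = 120 / (5/4)
S = 96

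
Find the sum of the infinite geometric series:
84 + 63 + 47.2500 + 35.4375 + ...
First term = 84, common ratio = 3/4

For |r| < 1, S = a / (1 - r)
S = 84 / (1 - (3/4))
S = 84 / (1/4)
S = 336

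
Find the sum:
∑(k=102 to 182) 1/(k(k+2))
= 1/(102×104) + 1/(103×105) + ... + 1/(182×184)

Partial fractions: 1/(k(k+2)) = (1/2)[1/k - 1/(k+2)]
Telescoping leaves the first two and last two terms:
= (1/2)[1/102 + 1/103 - 1/183 - 1/184]
= 169281/39306448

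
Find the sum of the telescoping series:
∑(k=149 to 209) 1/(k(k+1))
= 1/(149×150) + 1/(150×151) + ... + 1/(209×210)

Partial fractions: 1/(k(k+1)) = 1/k - 1/(k+1)
The series telescopes:
= (1/149 - 1/150) + (1/150 - 1/151) + ... + (1/209 - 1/210)
= 1/149 - 1/210
= 61/31290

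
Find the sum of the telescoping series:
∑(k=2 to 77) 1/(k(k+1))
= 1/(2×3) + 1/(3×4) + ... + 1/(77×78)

Partial fractions: 1/(k(k+1)) = 1/k - 1/(k+1)
The series telescopes:
= (1/2 - 1/3) + (1/3 - 1/4) + ... + (1/77 - 1/78)
= 1/2 - 1/78
= 19/39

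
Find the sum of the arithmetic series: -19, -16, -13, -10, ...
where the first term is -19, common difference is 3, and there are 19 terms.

Sₙ = n/2 × (first + last)
Last term = a + (n-1)d = -19 + (19-1)×3 = 35
S_19 = 19/2 × (-19 + 35)
S_19 = 19/2 × 16 = 152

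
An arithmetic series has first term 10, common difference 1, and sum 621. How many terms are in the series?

Using S = n/2 × [2a + (n-1)d]
621 = n/2 × [2(10) + (n-1)(1)]
621 = n/2 × [20 + 1n - 1]
1242 = n × [19 + 1n]
1n² + (19)n - 1242 = 0
Discriminant: Δ = (19)² - 4(1)(-1242) = 361 + 4968 = 5329
√Δ = 73
n = [-(19) + √Δ] / (2·1) = (-19 + 73) / 2 = 54 / 2 = 27
(The negative root is discarded since n must be a positive integer.)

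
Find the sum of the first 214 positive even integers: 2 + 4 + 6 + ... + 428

Sum of first n even numbers = n(n+1)
= 214×215
= 46010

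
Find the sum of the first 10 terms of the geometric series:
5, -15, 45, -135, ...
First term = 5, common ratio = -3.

Sₙ = a(1 - rⁿ) / (1 - r)
S_10 = 5(1 - (-3)^10) / (1 - (-3))
S_10 = 5(1 - 59049) / (4)
S_10 = -73810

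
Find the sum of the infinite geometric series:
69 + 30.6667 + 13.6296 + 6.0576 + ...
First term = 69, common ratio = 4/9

For |r| < 1, S = a / (1 - r)
S = 69 / (1 - (4/9))
S = 69 / (5/9)
S = 621/5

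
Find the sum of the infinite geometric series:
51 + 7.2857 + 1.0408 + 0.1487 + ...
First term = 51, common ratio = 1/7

For |r| < 1, S = a / (1 - r)
S = 51 / (1 - (1/7))
S = 51 / (6/7)
S = 119/2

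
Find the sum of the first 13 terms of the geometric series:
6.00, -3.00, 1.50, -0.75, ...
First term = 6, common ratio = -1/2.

Sₙ = a(1 - rⁿ) / (1 - r)
S_13 = 6(1 - (-1/2)^13) / (1 - (-1/2))
S_13 = 6(1 - (-1/8192)) / (3/2)
S_13 = 8193/2048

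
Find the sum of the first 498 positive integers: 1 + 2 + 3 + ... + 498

Formula: ∑k = n(n+1)/2
= 498×499/2
= 248502/2
= 124251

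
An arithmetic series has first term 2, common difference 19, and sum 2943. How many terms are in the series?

Using S = n/2 × [2a + (n-1)d]
2943 = n/2 × [2(2) + (n-1)(19)]
2943 = n/2 × [4 + 19n - 19]
5886 = n × [-15 + 19n]
19n² + (-15)n - 5886 = 0
Discriminant: Δ = (-15)² - 4(19)(-5886) = 225 + 447336 = 447561
√Δ = 669
n = [-(-15) + √Δ] / (2·19) = (15 + 669) / 38 = 684 / 38 = 18
(The negative root is discarded since n must be a positive integer.)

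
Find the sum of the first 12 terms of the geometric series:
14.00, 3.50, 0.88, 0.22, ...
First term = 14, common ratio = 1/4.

Sₙ = a(1 - rⁿ) / (1 - r)
S_12 = 14(1 - (1/4)^12) / (1 - (1/4))
S_12 = 14(1 - (1/16777216)) / (3/4)
S_12 = 39146835/2097152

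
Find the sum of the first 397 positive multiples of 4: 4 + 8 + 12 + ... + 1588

Factor out 4: = 4(1 + 2 + ... + 397) = 4 × n(n+1)/2
= 4 × 397×398/2
= 4 × 79003
= 316012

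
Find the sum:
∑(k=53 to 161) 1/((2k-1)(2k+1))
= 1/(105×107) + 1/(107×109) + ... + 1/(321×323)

Partial fractions: 1/((2k-1)(2k+1)) = (1/2)[1/(2k-1) - 1/(2k+1)]
The series telescopes:
= (1/2)[1/105 - 1/323]
= 109/33915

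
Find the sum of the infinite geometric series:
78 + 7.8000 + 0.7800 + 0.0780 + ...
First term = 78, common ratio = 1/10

For |r| < 1, S = a / (1 - r)
S = 78 / (1 - (1/10))
S = 78 / (9/10)
S = 260/3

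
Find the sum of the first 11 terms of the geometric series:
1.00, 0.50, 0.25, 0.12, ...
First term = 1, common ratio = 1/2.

Sₙ = a(1 - rⁿ) / (1 - r)
S_11 = 1(1 - (1/2)^11) / (1 - (1/2))
S_11 = 1(1 - (1/2048)) / (1/2)
S_11 = 2047/1024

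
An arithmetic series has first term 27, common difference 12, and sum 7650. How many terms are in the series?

Using S = n/2 × [2a + (n-1)d]
7650 = n/2 × [2(27) + (n-1)(12)]
7650 = n/2 × [54 + 12n - 12]
15300 = n × [42 + 12n]
12n² + (42)n - 15300 = 0
Discriminant: Δ = (42)² - 4(12)(-15300) = 1764 + 734400 = 736164
√Δ = 858
n = [-(42) + √Δ] / (2·12) = (-42 + 858) / 24 = 816 / 24 = 34
(The negative root is discarded since n must be a positive integer.)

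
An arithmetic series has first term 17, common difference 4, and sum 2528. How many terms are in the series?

Using S = n/2 × [2a + (n-1)d]
2528 = n/2 × [2(17) + (n-1)(4)]
2528 = n/2 × [34 + 4n - 4]
5056 = n × [30 + 4n]
4n² + (30)n - 5056 = 0
Discriminant: Δ = (30)² - 4(4)(-5056) = 900 + 80896 = 81796
√Δ = 286
n = [-(30) + √Δ] / (2·4) = (-30 + 286) / 8 = 256 / 8 = 32
(The negative root is discarded since n must be a positive integer.)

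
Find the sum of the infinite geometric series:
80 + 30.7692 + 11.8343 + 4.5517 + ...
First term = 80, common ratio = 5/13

For |r| < 1, S = a / (1 - r)
S = 80 / (1 - (5/13))
S = 80 / (8/13)
S = 130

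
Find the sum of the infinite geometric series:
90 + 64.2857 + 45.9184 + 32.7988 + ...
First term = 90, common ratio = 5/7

For |r| < 1, S = a / (1 - r)
S = 90 / (1 - (5/7))
S = 90 / (2/7)
S = 315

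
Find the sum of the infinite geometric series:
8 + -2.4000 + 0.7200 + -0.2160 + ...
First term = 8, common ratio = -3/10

For |r| < 1, S = a / (1 - r)
S = 8 / (1 - (-3/10))
S = 8 / (13/10)
S = 80/13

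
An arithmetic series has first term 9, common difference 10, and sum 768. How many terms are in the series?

Using S = n/2 × [2a + (n-1)d]
768 = n/2 × [2(9) + (n-1)(10)]
768 = n/2 × [18 + 10n - 10]
1536 = n × [8 + 10n]
10n² + (8)n - 1536 = 0
Discriminant: Δ = (8)² - 4(10)(-1536) = 64 + 61440 = 61504
√Δ = 248
n = [-(8) + √Δ] / (2·10) = (-8 + 248) / 20 = 240 / 20 = 12
(The negative root is discarded since n must be a positive integer.)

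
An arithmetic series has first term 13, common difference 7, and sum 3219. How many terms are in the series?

Using S = n/2 × [2a + (n-1)d]
3219 = n/2 × [2(13) + (n-1)(7)]
3219 = n/2 × [26 + 7n - 7]
6438 = n × [19 + 7n]
7n² + (19)n - 6438 = 0
Discriminant: Δ = (19)² - 4(7)(-6438) = 361 + 180264 = 180625
√Δ = 425
n = [-(19) + √Δ] / (2·7) = (-19 + 425) / 14 = 406 / 14 = 29
(The negative root is discarded since n must be a positive integer.)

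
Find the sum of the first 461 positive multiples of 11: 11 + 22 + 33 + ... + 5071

Factor out 11: = 11(1 + 2 + ... + 461) = 11 × n(n+1)/2
= 11 × 461×462/2
= 11 × 106491
= 1171401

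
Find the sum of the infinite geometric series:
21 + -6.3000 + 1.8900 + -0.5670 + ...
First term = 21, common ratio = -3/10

For |r| < 1, S = a / (1 - r)
S = 21 / (1 - (-3/10))
S = 21 / (13/10)
S = 210/13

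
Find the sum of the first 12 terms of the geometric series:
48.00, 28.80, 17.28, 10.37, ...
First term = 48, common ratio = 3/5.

Sₙ = a(1 - rⁿ) / (1 - r)
S_12 = 48(1 - (3/5)^12) / (1 - (3/5))
S_12 = 48(1 - (531441/244140625)) / (2/5)
S_12 = 5846620416/48828125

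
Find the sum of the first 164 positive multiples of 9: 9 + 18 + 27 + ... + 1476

Factor out 9: = 9(1 + 2 + ... + 164) = 9 × n(n+1)/2
= 9 × 164×165/2
= 9 × 13530
= 121770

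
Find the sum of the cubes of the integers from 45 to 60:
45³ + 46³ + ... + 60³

Use ∑_{k=1}^{n} k³ = [n(n+1)/2]², then subtract the first 44 terms.
∑_{k=1}^{60} k³ = [60×61/2]² = 1830² = 3348900
∑_{k=1}^{44} k³ = [44×45/2]² = 990² = 980100
∑_{k=45}^{60} k³ = 3348900 - 980100 = 2368800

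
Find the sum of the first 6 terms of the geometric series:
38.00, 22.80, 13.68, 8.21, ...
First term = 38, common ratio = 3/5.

Sₙ = a(1 - rⁿ) / (1 - r)
S_6 = 38(1 - (3/5)^6) / (1 - (3/5))
S_6 = 38(1 - (729/15625)) / (2/5)
S_6 = 283024/3125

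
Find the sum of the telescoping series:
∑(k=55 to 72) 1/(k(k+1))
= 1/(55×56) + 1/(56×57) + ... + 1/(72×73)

Partial fractions: 1/(k(k+1)) = 1/k - 1/(k+1)
The series telescopes:
= (1/55 - 1/56) + (1/56 - 1/57) + ... + (1/72 - 1/73)
= 1/55 - 1/73
= 18/4015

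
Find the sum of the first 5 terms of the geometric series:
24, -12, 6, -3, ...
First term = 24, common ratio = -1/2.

Sₙ = a(1 - rⁿ) / (1 - r)
S_5 = 24(1 - (-1/2)^5) / (1 - (-1/2))
S_5 = 24(1 - (-1/32)) / (3/2)
S_5 = 33/2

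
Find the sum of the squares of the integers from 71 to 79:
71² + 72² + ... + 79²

Use ∑_{k=1}^{n} k² = n(n+1)(2n+1)/6, then subtract the first 70 terms.
∑_{k=1}^{79} k² = 79×80×159/6 = 167480
∑_{k=1}^{70} k² = 70×71×141/6 = 116795
∑_{k=71}^{79} k² = 167480 - 116795 = 50685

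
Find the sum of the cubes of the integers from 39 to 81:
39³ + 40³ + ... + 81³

Use ∑_{k=1}^{n} k³ = [n(n+1)/2]², then subtract the first 38 terms.
∑_{k=1}^{81} k³ = [81×82/2]² = 3321² = 11029041
∑_{k=1}^{38} k³ = [38×39/2]² = 741² = 549081
∑_{k=39}^{81} k³ = 11029041 - 549081 = 10479960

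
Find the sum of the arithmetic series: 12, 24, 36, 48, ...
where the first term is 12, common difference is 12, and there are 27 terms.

Sₙ = n/2 × (first + last)
Last term = a + (n-1)d = 12 + (27-1)×12 = 324
S_27 = 27/2 × (12 + 324)
S_27 = 27/2 × 336 = 4536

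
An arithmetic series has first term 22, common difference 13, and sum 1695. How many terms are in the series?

Using S = n/2 × [2a + (n-1)d]
1695 = n/2 × [2(22) + (n-1)(13)]
1695 = n/2 × [44 + 13n - 13]
3390 = n × [31 + 13n]
13n² + (31)n - 3390 = 0
Discriminant: Δ = (31)² - 4(13)(-3390) = 961 + 176280 = 177241
√Δ = 421
n = [-(31) + √Δ] / (2·13) = (-31 + 421) / 26 = 390 / 26 = 15
(The negative root is discarded since n must be a positive integer.)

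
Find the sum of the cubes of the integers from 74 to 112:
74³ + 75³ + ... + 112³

Use ∑_{k=1}^{n} k³ = [n(n+1)/2]², then subtract the first 73 terms.
∑_{k=1}^{112} k³ = [112×113/2]² = 6328² = 40043584
∑_{k=1}^{73} k³ = [73×74/2]² = 2701² = 7295401
∑_{k=74}^{112} k³ = 40043584 - 7295401 = 32748183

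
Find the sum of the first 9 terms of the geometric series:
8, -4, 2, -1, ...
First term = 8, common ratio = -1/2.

Sₙ = a(1 - rⁿ) / (1 - r)
S_9 = 8(1 - (-1/2)^9) / (1 - (-1/2))
S_9 = 8(1 - (-1/512)) / (3/2)
S_9 = 171/32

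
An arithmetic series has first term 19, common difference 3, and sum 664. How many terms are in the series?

Using S = n/2 × [2a + (n-1)d]
664 = n/2 × [2(19) + (n-1)(3)]
664 = n/2 × [38 + 3n - 3]
1328 = n × [35 + 3n]
3n² + (35)n - 1328 = 0
Discriminant: Δ = (35)² - 4(3)(-1328) = 1225 + 15936 = 17161
√Δ = 131
n = [-(35) + √Δ] / (2·3) = (-35 + 131) / 6 = 96 / 6 = 16
(The negative root is discarded since n must be a positive integer.)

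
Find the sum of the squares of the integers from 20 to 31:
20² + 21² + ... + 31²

Use ∑_{k=1}^{n} k² = n(n+1)(2n+1)/6, then subtract the first 19 terms.
∑_{k=1}^{31} k² = 31×32×63/6 = 10416
∑_{k=1}^{19} k² = 19×20×39/6 = 2470
∑_{k=20}^{31} k² = 10416 - 2470 = 7946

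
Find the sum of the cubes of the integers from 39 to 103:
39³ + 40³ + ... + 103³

Use ∑_{k=1}^{n} k³ = [n(n+1)/2]², then subtract the first 38 terms.
∑_{k=1}^{103} k³ = [103×104/2]² = 5356² = 28686736
∑_{k=1}^{38} k³ = [38×39/2]² = 741² = 549081
∑_{k=39}^{103} k³ = 28686736 - 549081 = 28137655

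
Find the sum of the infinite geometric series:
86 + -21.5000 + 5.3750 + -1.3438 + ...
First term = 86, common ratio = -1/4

For |r| < 1, S = a / (1 - r)
S = 86 / (1 - (-1/4))
S = 86 / (5/4)
S = 344/5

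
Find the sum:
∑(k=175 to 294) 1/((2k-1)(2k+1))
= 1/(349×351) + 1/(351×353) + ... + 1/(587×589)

Partial fractions: 1/((2k-1)(2k+1)) = (1/2)[1/(2k-1) - 1/(2k+1)]
The series telescopes:
= (1/2)[1/349 - 1/589]
= 120/205561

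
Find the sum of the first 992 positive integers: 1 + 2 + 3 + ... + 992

Formula: ∑k = n(n+1)/2
= 992×993/2
= 985056/2
= 492528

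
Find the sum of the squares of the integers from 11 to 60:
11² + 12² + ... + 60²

Use ∑_{k=1}^{n} k² = n(n+1)(2n+1)/6, then subtract the first 10 terms.
∑_{k=1}^{60} k² = 60×61×121/6 = 73810
∑_{k=1}^{10} k² = 10×11×21/6 = 385
∑_{k=11}^{60} k² = 73810 - 385 = 73425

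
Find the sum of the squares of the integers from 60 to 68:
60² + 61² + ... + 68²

Use ∑_{k=1}^{n} k² = n(n+1)(2n+1)/6, then subtract the first 59 terms.
∑_{k=1}^{68} k² = 68×69×137/6 = 107134
∑_{k=1}^{59} k² = 59×60×119/6 = 70210
∑_{k=60}^{68} k² = 107134 - 70210 = 36924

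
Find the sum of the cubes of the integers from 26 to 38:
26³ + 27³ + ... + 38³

Use ∑_{k=1}^{n} k³ = [n(n+1)/2]², then subtract the first 25 terms.
∑_{k=1}^{38} k³ = [38×39/2]² = 741² = 549081
∑_{k=1}^{25} k³ = [25×26/2]² = 325² = 105625
∑_{k=26}^{38} k³ = 549081 - 105625 = 443456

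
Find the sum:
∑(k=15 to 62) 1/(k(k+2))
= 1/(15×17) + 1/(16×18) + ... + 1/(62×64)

Partial fractions: 1/(k(k+2)) = (1/2)[1/k - 1/(k+2)]
Telescoping leaves the first two and last two terms:
= (1/2)[1/15 + 1/16 - 1/63 - 1/64]
= 1969/40320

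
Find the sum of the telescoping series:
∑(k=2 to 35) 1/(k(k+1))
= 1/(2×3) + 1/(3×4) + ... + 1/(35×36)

Partial fractions: 1/(k(k+1)) = 1/k - 1/(k+1)
The series telescopes:
= (1/2 - 1/3) + (1/3 - 1/4) + ... + (1/35 - 1/36)
= 1/2 - 1/36
= 17/36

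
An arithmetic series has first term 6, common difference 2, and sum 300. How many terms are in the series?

Using S = n/2 × [2a + (n-1)d]
300 = n/2 × [2(6) + (n-1)(2)]
300 = n/2 × [12 + 2n - 2]
600 = n × [10 + 2n]
2n² + (10)n - 600 = 0
Discriminant: Δ = (10)² - 4(2)(-600) = 100 + 4800 = 4900
√Δ = 70
n = [-(10) + √Δ] / (2·2) = (-10 + 70) / 4 = 60 / 4 = 15
(The negative root is discarded since n must be a positive integer.)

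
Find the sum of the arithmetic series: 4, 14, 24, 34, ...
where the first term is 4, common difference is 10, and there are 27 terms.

Sₙ = n/2 × (first + last)
Last term = a + (n-1)d = 4 + (27-1)×10 = 264
S_27 = 27/2 × (4 + 264)
S_27 = 27/2 × 268 = 3618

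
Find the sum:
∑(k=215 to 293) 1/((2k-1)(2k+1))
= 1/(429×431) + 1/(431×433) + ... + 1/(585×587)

Partial fractions: 1/((2k-1)(2k+1)) = (1/2)[1/(2k-1) - 1/(2k+1)]
The series telescopes:
= (1/2)[1/429 - 1/587]
= 79/251823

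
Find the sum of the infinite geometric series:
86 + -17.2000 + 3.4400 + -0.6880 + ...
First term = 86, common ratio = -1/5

For |r| < 1, S = a / (1 - r)
S = 86 / (1 - (-1/5))
S = 86 / (6/5)
S = 215/3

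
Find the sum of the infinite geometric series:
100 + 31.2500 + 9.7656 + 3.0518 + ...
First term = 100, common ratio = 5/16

For |r| < 1, S = a / (1 - r)
S = 100 / (1 - (5/16))
S = 100 / (11/16)
S = 1600/11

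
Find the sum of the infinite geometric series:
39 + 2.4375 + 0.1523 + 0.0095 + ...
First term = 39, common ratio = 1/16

For |r| < 1, S = a / (1 - r)
S = 39 / (1 - (1/16))
S = 39 / (15/16)
S = 208/5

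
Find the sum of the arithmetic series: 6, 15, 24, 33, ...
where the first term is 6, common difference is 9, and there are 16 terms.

Sₙ = n/2 × (first + last)
Last term = a + (n-1)d = 6 + (16-1)×9 = 141
S_16 = 16/2 × (6 + 141)
S_16 = 16/2 × 147 = 1176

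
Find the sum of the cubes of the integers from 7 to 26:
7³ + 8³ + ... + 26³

Use ∑_{k=1}^{n} k³ = [n(n+1)/2]², then subtract the first 6 terms.
∑_{k=1}^{26} k³ = [26×27/2]² = 351² = 123201
∑_{k=1}^{6} k³ = [6×7/2]² = 21² = 441
∑_{k=7}^{26} k³ = 123201 - 441 = 122760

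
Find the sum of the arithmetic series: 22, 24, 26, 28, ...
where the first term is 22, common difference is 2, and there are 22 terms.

Sₙ = n/2 × (first + last)
Last term = a + (n-1)d = 22 + (22-1)×2 = 64
S_22 = 22/2 × (22 + 64)
S_22 = 22/2 × 86 = 946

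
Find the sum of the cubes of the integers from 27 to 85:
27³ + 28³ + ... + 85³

Use ∑_{k=1}^{n} k³ = [n(n+1)/2]², then subtract the first 26 terms.
∑_{k=1}^{85} k³ = [85×86/2]² = 3655² = 13359025
∑_{k=1}^{26} k³ = [26×27/2]² = 351² = 123201
∑_{k=27}^{85} k³ = 13359025 - 123201 = 13235824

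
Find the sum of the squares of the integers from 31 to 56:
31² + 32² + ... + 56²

Use ∑_{k=1}^{n} k² = n(n+1)(2n+1)/6, then subtract the first 30 terms.
∑_{k=1}^{56} k² = 56×57×113/6 = 60116
∑_{k=1}^{30} k² = 30×31×61/6 = 9455
∑_{k=31}^{56} k² = 60116 - 9455 = 50661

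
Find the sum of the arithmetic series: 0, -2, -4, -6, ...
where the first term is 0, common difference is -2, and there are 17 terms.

Sₙ = n/2 × (first + last)
Last term = a + (n-1)d = 0 + (17-1)×(-2) = -32
S_17 = 17/2 × (0 + (-32))
S_17 = 17/2 × (-32) = -272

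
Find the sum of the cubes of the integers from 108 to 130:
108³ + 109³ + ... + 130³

Use ∑_{k=1}^{n} k³ = [n(n+1)/2]², then subtract the first 107 terms.
∑_{k=1}^{130} k³ = [130×131/2]² = 8515² = 72505225
∑_{k=1}^{107} k³ = [107×108/2]² = 5778² = 33385284
∑_{k=108}^{130} k³ = 72505225 - 33385284 = 39119941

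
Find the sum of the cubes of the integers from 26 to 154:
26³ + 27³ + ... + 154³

Use ∑_{k=1}^{n} k³ = [n(n+1)/2]², then subtract the first 25 terms.
∑_{k=1}^{154} k³ = [154×155/2]² = 11935² = 142444225
∑_{k=1}^{25} k³ = [25×26/2]² = 325² = 105625
∑_{k=26}^{154} k³ = 142444225 - 105625 = 142338600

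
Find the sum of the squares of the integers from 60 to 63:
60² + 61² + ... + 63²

Use ∑_{k=1}^{n} k² = n(n+1)(2n+1)/6, then subtract the first 59 terms.
∑_{k=1}^{63} k² = 63×64×127/6 = 85344
∑_{k=1}^{59} k² = 59×60×119/6 = 70210
∑_{k=60}^{63} k² = 85344 - 70210 = 15134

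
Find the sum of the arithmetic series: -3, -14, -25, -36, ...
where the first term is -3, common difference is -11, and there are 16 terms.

Sₙ = n/2 × (first + last)
Last term = a + (n-1)d = -3 + (16-1)×(-11) = -168
S_16 = 16/2 × (-3 + (-168))
S_16 = 16/2 × (-171) = -1368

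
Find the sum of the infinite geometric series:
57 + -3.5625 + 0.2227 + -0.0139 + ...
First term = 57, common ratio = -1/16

For |r| < 1, S = a / (1 - r)
S = 57 / (1 - (-1/16))
S = 57 / (17/16)
S = 912/17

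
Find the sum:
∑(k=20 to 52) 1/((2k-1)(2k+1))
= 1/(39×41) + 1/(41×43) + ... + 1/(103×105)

Partial fractions: 1/((2k-1)(2k+1)) = (1/2)[1/(2k-1) - 1/(2k+1)]
The series telescopes:
= (1/2)[1/39 - 1/105]
= 11/1365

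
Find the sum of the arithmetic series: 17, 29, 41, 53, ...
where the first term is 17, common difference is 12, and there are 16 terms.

Sₙ = n/2 × (first + last)
Last term = a + (n-1)d = 17 + (16-1)×12 = 197
S_16 = 16/2 × (17 + 197)
S_16 = 16/2 × 214 = 1712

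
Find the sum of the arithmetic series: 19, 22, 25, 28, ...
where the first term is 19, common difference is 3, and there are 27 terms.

Sₙ = n/2 × (first + last)
Last term = a + (n-1)d = 19 + (27-1)×3 = 97
S_27 = 27/2 × (19 + 97)
S_27 = 27/2 × 116 = 1566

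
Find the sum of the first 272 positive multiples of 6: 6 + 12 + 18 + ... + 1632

Factor out 6: = 6(1 + 2 + ... + 272) = 6 × n(n+1)/2
= 6 × 272×273/2
= 6 × 37128
= 222768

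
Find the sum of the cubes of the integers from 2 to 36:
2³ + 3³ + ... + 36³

Use ∑_{k=1}^{n} k³ = [n(n+1)/2]², then subtract the first 1 terms.
∑_{k=1}^{36} k³ = [36×37/2]² = 666² = 443556
∑_{k=1}^{1} k³ = [1×2/2]² = 1² = 1
∑_{k=2}^{36} k³ = 443556 - 1 = 443555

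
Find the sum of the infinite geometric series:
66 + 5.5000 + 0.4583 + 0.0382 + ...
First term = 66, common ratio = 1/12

For |r| < 1, S = a / (1 - r)
S = 66 / (1 - (1/12))
S = 66 / (11/12)
S = 72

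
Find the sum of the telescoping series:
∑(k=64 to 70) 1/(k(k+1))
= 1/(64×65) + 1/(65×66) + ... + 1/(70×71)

Partial fractions: 1/(k(k+1)) = 1/k - 1/(k+1)
The series telescopes:
= (1/64 - 1/65) + (1/65 - 1/66) + ... + (1/70 - 1/71)
= 1/64 - 1/71
= 7/4544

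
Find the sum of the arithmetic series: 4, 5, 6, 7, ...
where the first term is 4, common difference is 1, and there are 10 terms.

Sₙ = n/2 × (first + last)
Last term = a + (n-1)d = 4 + (10-1)×1 = 13
S_10 = 10/2 × (4 + 13)
S_10 = 10/2 × 17 = 85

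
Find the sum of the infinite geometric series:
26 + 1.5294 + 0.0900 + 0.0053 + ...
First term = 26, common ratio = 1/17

For |r| < 1, S = a / (1 - r)
S = 26 / (1 - (1/17))
S = 26 / (16/17)
S = 221/8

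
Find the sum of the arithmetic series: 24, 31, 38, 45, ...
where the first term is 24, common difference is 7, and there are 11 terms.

Sₙ = n/2 × (first + last)
Last term = a + (n-1)d = 24 + (11-1)×7 = 94
S_11 = 11/2 × (24 + 94)
S_11 = 11/2 × 118 = 649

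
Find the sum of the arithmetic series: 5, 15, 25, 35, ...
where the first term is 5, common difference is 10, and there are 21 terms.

Sₙ = n/2 × (first + last)
Last term = a + (n-1)d = 5 + (21-1)×10 = 205
S_21 = 21/2 × (5 + 205)
S_21 = 21/2 × 210 = 2205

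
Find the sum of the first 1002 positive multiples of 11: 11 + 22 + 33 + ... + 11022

Factor out 11: = 11(1 + 2 + ... + 1002) = 11 × n(n+1)/2
= 11 × 1002×1003/2
= 11 × 502503
= 5527533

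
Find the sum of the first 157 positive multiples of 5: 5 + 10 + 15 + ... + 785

Factor out 5: = 5(1 + 2 + ... + 157) = 5 × n(n+1)/2
= 5 × 157×158/2
= 5 × 12403
= 62015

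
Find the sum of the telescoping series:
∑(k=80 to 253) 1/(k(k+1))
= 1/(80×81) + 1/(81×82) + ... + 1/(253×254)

Partial fractions: 1/(k(k+1)) = 1/k - 1/(k+1)
The series telescopes:
= (1/80 - 1/81) + (1/81 - 1/82) + ... + (1/253 - 1/254)
= 1/80 - 1/254
= 87/10160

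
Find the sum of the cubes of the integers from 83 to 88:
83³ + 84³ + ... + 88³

Use ∑_{k=1}^{n} k³ = [n(n+1)/2]², then subtract the first 82 terms.
∑_{k=1}^{88} k³ = [88×89/2]² = 3916² = 15335056
∑_{k=1}^{82} k³ = [82×83/2]² = 3403² = 11580409
∑_{k=83}^{88} k³ = 15335056 - 11580409 = 3754647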